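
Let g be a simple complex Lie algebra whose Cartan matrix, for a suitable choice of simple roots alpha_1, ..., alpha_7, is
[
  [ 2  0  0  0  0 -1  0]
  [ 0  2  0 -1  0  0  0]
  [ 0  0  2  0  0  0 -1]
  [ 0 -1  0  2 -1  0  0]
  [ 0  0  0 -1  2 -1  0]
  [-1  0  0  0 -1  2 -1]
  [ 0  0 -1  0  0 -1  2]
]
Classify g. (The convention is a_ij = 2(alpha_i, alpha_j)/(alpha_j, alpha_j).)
The matrix has rank 7 with 2's on the diagonal. Reading the off-diagonal entries as Dynkin edges (a single edge where a_ij = a_ji = -1; a double or triple edge where a_ij * a_ji = 2 or 3), the diagram is a chain of 6 nodes with one extra node attached to the third node from one end (E_7). One simple-root ordering that puts it in standard form is (alpha_3, alpha_1, alpha_7, alpha_6, alpha_5, alpha_4, alpha_2). So the algebra is type E_7.

E_7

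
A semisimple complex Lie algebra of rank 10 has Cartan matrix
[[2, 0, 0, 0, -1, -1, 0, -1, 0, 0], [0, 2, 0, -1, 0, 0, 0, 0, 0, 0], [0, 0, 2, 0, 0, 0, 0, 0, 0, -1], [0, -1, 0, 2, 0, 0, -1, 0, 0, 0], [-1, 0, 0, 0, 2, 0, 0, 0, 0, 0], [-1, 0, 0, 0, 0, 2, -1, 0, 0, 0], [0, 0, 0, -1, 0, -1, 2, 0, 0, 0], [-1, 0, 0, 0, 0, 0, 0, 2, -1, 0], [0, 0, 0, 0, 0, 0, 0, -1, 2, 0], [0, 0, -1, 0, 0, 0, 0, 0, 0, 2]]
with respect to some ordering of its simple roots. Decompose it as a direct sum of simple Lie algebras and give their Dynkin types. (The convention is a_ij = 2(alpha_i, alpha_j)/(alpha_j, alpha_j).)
The diagram associated to this matrix has two connected components: the simple roots {alpha_3, alpha_10} form a chain of 2 nodes with single edges (A_2), and {alpha_1, alpha_2, alpha_4, alpha_5, alpha_6, alpha_7, alpha_8, alpha_9} form a chain of 7 nodes with one extra node attached to the third node from one end (E_8). A semisimple Lie algebra decomposes uniquely as the direct sum of simple ideals, one per connected component of its Dynkin diagram, so g ≅ A_2 ⊕ E_8 (dimension 8 + 248 = 256).

A_2 + E_8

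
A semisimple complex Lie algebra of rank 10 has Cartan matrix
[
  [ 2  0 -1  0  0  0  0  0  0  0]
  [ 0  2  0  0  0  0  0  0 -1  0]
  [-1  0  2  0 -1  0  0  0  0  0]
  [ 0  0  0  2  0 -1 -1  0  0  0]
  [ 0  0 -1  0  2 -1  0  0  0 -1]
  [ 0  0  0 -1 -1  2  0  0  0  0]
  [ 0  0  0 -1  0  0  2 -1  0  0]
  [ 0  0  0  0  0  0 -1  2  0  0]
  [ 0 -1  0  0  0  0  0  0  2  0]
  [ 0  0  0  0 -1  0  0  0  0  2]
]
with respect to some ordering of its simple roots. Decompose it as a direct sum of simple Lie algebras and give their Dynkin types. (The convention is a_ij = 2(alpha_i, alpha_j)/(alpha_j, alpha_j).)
The diagram associated to this matrix has two connected components: the simple roots {alpha_2, alpha_9} form a chain of 2 nodes with single edges (A_2), and {alpha_1, alpha_3, alpha_4, alpha_5, alpha_6, alpha_7, alpha_8, alpha_10} form a chain of 7 nodes with one extra node attached to the third node from one end (E_8). A semisimple Lie algebra decomposes uniquely as the direct sum of simple ideals, one per connected component of its Dynkin diagram, so g ≅ A_2 ⊕ E_8 (dimension 8 + 248 = 256).

A_2 (sl(3)) ⊕ E_8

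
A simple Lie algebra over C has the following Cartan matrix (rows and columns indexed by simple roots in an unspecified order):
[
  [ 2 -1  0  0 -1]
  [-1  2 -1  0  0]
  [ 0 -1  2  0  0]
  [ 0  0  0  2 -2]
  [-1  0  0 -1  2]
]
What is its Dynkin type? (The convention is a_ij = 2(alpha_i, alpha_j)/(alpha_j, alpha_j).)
C_5

The matrix has rank 5 with 2's on the diagonal. Reading the off-diagonal entries as Dynkin edges (a single edge where a_ij = a_ji = -1; a double or triple edge where a_ij * a_ji = 2 or 3), the diagram is a chain of 5 nodes with a double edge at one end; the terminal node there is the unique long simple root (C_5). One simple-root ordering that puts it in standard form is (alpha_3, alpha_2, alpha_1, alpha_5, alpha_4). So the algebra is type C_5, i.e. sp(10).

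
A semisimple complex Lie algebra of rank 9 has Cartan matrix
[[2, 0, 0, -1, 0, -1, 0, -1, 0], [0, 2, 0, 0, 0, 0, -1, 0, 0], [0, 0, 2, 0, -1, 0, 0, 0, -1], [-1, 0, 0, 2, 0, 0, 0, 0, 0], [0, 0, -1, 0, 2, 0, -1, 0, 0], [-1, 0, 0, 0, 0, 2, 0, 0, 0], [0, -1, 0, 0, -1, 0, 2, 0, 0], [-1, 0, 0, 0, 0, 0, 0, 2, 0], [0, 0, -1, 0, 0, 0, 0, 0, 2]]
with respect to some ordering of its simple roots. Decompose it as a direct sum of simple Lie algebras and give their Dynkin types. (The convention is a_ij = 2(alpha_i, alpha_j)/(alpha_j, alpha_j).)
The diagram associated to this matrix has two connected components: the simple roots {alpha_2, alpha_3, alpha_5, alpha_7, alpha_9} form a chain of 5 nodes with single edges (A_5), and {alpha_1, alpha_4, alpha_6, alpha_8} form a chain of 2 nodes with a fork of two nodes at one end (D_4). A semisimple Lie algebra decomposes uniquely as the direct sum of simple ideals, one per connected component of its Dynkin diagram, so g ≅ A_5 ⊕ D_4 (dimension 35 + 28 = 63).

A_5 (sl(6)) ⊕ D_4 (so(8))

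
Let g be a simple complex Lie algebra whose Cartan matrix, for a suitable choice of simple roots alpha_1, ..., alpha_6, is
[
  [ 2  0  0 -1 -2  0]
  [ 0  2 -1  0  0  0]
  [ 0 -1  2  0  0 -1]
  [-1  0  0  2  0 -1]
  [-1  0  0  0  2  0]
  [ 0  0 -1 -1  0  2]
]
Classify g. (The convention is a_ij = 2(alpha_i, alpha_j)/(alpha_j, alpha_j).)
B_6 (so(13))

The matrix has rank 6 with 2's on the diagonal. Reading the off-diagonal entries as Dynkin edges (a single edge where a_ij = a_ji = -1; a double or triple edge where a_ij * a_ji = 2 or 3), the diagram is a chain of 6 nodes with a double edge at one end; the terminal node there is the unique short simple root (B_6). One simple-root ordering that puts it in standard form is (alpha_2, alpha_3, alpha_6, alpha_4, alpha_1, alpha_5). So the algebra is type B_6, i.e. so(13).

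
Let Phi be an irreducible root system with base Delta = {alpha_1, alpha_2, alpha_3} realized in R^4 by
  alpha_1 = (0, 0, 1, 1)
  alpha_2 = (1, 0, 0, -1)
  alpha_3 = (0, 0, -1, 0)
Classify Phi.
Compute the Cartan integers a_ij = 2(alpha_i, alpha_j)/(alpha_j, alpha_j); the resulting 3x3 Cartan matrix is
[[2, -1, -2], [-1, 2, 0], [-1, 0, 2]].
The roots have two lengths (squared-length ratio 2:1); the short ones are alpha_{3}. The associated Dynkin diagram is a chain of 3 nodes with a double edge at one end; the terminal node there is the unique short simple root (B_3), so the type is B_3 (the algebra so(7)).

type B_3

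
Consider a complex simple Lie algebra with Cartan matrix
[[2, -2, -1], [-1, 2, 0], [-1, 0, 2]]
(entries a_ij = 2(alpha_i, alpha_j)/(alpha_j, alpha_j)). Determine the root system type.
The matrix has rank 3 with 2's on the diagonal. Reading the off-diagonal entries as Dynkin edges (a single edge where a_ij = a_ji = -1; a double or triple edge where a_ij * a_ji = 2 or 3), the diagram is a chain of 3 nodes with a double edge at one end; the terminal node there is the unique short simple root (B_3). One simple-root ordering that puts it in standard form is (alpha_3, alpha_1, alpha_2). So the algebra is type B_3, i.e. so(7).

B_3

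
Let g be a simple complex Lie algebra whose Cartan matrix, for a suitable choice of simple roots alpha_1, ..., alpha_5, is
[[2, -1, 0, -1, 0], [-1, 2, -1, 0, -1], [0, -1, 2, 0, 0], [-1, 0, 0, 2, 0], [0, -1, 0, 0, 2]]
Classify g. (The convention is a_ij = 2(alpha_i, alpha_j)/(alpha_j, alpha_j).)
D_5

The matrix has rank 5 with 2's on the diagonal. Reading the off-diagonal entries as Dynkin edges (a single edge where a_ij = a_ji = -1; a double or triple edge where a_ij * a_ji = 2 or 3), the diagram is a chain of 3 nodes with a fork of two nodes at one end (D_5). One simple-root ordering that puts it in standard form is (alpha_4, alpha_1, alpha_2, alpha_3, alpha_5). So the algebra is type D_5, i.e. so(10).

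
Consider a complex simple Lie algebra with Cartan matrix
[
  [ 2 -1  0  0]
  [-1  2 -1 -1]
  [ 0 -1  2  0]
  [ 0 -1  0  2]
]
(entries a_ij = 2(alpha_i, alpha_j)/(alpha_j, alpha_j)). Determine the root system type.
The matrix has rank 4 with 2's on the diagonal. Reading the off-diagonal entries as Dynkin edges (a single edge where a_ij = a_ji = -1; a double or triple edge where a_ij * a_ji = 2 or 3), the diagram is a chain of 2 nodes with a fork of two nodes at one end (D_4). One simple-root ordering that puts it in standard form is (alpha_3, alpha_2, alpha_1, alpha_4). So the algebra is type D_4, i.e. so(8).

D_4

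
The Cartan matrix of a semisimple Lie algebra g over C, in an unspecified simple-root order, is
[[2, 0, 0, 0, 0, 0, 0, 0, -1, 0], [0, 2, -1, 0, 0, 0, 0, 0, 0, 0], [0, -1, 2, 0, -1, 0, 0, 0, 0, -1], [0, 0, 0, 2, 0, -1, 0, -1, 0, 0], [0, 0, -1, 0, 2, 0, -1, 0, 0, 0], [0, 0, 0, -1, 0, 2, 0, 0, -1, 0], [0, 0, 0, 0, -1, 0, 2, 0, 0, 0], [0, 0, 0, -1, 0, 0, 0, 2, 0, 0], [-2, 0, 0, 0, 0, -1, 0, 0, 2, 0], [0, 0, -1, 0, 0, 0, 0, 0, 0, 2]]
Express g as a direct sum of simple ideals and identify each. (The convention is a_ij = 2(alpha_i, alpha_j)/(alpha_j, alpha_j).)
B_5 (so(11)) + D_5 (so(10))

The diagram associated to this matrix has two connected components: the simple roots {alpha_1, alpha_4, alpha_6, alpha_8, alpha_9} form a chain of 5 nodes with a double edge at one end; the terminal node there is the unique short simple root (B_5), and {alpha_2, alpha_3, alpha_5, alpha_7, alpha_10} form a chain of 3 nodes with a fork of two nodes at one end (D_5). A semisimple Lie algebra decomposes uniquely as the direct sum of simple ideals, one per connected component of its Dynkin diagram, so g ≅ B_5 ⊕ D_5 (dimension 55 + 45 = 100).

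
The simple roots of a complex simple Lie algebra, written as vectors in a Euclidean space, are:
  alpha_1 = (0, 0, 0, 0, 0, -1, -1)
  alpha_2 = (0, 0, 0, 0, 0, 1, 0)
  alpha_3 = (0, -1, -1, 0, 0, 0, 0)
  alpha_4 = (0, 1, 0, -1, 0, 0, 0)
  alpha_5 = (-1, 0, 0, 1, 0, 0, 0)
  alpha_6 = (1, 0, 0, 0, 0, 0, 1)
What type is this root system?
Compute the Cartan integers a_ij = 2(alpha_i, alpha_j)/(alpha_j, alpha_j); the resulting 6x6 Cartan matrix is
[[2, -2, 0, 0, 0, -1], [-1, 2, 0, 0, 0, 0], [0, 0, 2, -1, 0, 0], [0, 0, -1, 2, -1, 0], [0, 0, 0, -1, 2, -1], [-1, 0, 0, 0, -1, 2]].
The roots have two lengths (squared-length ratio 2:1); the short ones are alpha_{2}. The associated Dynkin diagram is a chain of 6 nodes with a double edge at one end; the terminal node there is the unique short simple root (B_6), so the type is B_6 (the algebra so(13)).

B_6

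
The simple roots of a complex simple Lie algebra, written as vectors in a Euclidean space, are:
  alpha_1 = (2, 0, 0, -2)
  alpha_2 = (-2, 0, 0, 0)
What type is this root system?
Compute the Cartan integers a_ij = 2(alpha_i, alpha_j)/(alpha_j, alpha_j); the resulting 2x2 Cartan matrix is
[[2, -2], [-1, 2]].
The roots have two lengths (squared-length ratio 2:1); the short ones are alpha_{2}. The associated Dynkin diagram is a chain of 2 nodes with a double edge at one end; the terminal node there is the unique short simple root (B_2), so the type is B_2 (the algebra so(5)).

B2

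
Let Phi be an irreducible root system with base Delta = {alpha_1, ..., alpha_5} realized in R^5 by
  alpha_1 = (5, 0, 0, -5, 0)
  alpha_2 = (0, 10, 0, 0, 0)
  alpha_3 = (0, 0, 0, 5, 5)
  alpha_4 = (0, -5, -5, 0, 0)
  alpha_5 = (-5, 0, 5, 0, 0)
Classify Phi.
Compute the Cartan integers a_ij = 2(alpha_i, alpha_j)/(alpha_j, alpha_j); the resulting 5x5 Cartan matrix is
[[2, 0, -1, 0, -1], [0, 2, 0, -2, 0], [-1, 0, 2, 0, 0], [0, -1, 0, 2, -1], [-1, 0, 0, -1, 2]].
The roots have two lengths (squared-length ratio 2:1); the short ones are alpha_{1,3,4,5}. The associated Dynkin diagram is a chain of 5 nodes with a double edge at one end; the terminal node there is the unique long simple root (C_5), so the type is C_5 (the algebra sp(10)).

C5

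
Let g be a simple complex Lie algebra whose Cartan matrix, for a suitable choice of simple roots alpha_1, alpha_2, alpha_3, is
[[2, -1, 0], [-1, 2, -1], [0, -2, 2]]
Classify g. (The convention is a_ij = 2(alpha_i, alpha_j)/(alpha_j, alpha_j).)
C3

The matrix has rank 3 with 2's on the diagonal. Reading the off-diagonal entries as Dynkin edges (a single edge where a_ij = a_ji = -1; a double or triple edge where a_ij * a_ji = 2 or 3), the diagram is a chain of 3 nodes with a double edge at one end; the terminal node there is the unique long simple root (C_3). One simple-root ordering that puts it in standard form is (alpha_1, alpha_2, alpha_3). So the algebra is type C_3, i.e. sp(6).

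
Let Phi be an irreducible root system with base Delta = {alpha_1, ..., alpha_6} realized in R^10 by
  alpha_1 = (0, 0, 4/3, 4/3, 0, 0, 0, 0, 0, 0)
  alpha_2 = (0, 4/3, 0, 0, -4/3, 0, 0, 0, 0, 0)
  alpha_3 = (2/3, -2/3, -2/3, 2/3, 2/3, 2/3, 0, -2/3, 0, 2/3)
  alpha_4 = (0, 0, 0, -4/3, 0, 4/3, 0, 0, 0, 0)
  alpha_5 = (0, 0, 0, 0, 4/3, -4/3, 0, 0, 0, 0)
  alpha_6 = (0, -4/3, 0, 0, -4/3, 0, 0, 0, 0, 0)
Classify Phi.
E_6

Compute the Cartan integers a_ij = 2(alpha_i, alpha_j)/(alpha_j, alpha_j); the resulting 6x6 Cartan matrix is
[[2, 0, 0, -1, 0, 0], [0, 2, -1, 0, -1, 0], [0, -1, 2, 0, 0, 0], [-1, 0, 0, 2, -1, 0], [0, -1, 0, -1, 2, -1], [0, 0, 0, 0, -1, 2]].
All simple roots have the same length, so the diagram is simply laced. The associated Dynkin diagram is a chain of 5 nodes with one extra node attached to the third node from one end (E_6), so the type is E_6.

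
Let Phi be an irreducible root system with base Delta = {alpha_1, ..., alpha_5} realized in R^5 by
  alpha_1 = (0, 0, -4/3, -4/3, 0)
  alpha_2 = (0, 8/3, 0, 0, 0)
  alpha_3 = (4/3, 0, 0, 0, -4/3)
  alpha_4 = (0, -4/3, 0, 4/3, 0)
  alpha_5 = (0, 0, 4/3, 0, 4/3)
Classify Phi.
Compute the Cartan integers a_ij = 2(alpha_i, alpha_j)/(alpha_j, alpha_j); the resulting 5x5 Cartan matrix is
[[2, 0, 0, -1, -1], [0, 2, 0, -2, 0], [0, 0, 2, 0, -1], [-1, -1, 0, 2, 0], [-1, 0, -1, 0, 2]].
The roots have two lengths (squared-length ratio 2:1); the short ones are alpha_{1,3,4,5}. The associated Dynkin diagram is a chain of 5 nodes with a double edge at one end; the terminal node there is the unique long simple root (C_5), so the type is C_5 (the algebra sp(10)).

C_5 (sp(10))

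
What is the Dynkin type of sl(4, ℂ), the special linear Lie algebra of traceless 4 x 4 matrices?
This is sl(4), which has dimension 4^2 - 1 = 15 and rank 4 - 1 = 3 (a Cartan subalgebra is the diagonal traceless matrices). In the classification of classical Lie algebras, the special linear algebra sl(n+1) has type A_n; here n = 3, so the Dynkin diagram is a chain of 3 nodes with single edges (A_3). Hence the type is A_3.

A3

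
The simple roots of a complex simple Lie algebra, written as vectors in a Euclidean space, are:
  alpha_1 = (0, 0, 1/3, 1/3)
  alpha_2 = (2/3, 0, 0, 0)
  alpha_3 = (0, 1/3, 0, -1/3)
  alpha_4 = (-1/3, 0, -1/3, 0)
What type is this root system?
C4

Compute the Cartan integers a_ij = 2(alpha_i, alpha_j)/(alpha_j, alpha_j); the resulting 4x4 Cartan matrix is
[[2, 0, -1, -1], [0, 2, 0, -2], [-1, 0, 2, 0], [-1, -1, 0, 2]].
The roots have two lengths (squared-length ratio 2:1); the short ones are alpha_{1,3,4}. The associated Dynkin diagram is a chain of 4 nodes with a double edge at one end; the terminal node there is the unique long simple root (C_4), so the type is C_4 (the algebra sp(8)).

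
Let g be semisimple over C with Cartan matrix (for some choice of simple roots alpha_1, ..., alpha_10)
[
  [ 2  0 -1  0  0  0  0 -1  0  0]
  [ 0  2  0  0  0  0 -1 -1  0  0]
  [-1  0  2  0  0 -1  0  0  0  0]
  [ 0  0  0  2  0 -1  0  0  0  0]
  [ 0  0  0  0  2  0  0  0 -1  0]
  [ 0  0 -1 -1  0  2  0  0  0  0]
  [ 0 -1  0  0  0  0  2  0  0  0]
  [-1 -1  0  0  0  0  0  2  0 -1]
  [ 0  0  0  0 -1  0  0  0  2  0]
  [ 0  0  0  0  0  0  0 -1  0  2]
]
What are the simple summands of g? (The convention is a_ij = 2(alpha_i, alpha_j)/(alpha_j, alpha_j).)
A_2 ⊕ E_8

The diagram associated to this matrix has two connected components: the simple roots {alpha_5, alpha_9} form a chain of 2 nodes with single edges (A_2), and {alpha_1, alpha_2, alpha_3, alpha_4, alpha_6, alpha_7, alpha_8, alpha_10} form a chain of 7 nodes with one extra node attached to the third node from one end (E_8). A semisimple Lie algebra decomposes uniquely as the direct sum of simple ideals, one per connected component of its Dynkin diagram, so g ≅ A_2 ⊕ E_8 (dimension 8 + 248 = 256).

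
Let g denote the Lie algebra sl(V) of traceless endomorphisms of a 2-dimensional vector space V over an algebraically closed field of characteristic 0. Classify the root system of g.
A_1

This is sl(2), which has dimension 2^2 - 1 = 3 and rank 2 - 1 = 1 (a Cartan subalgebra is the diagonal traceless matrices). In the classification of classical Lie algebras, the special linear algebra sl(n+1) has type A_n; here n = 1, so the Dynkin diagram is a chain of 1 nodes with single edges (A_1). Hence the type is A_1.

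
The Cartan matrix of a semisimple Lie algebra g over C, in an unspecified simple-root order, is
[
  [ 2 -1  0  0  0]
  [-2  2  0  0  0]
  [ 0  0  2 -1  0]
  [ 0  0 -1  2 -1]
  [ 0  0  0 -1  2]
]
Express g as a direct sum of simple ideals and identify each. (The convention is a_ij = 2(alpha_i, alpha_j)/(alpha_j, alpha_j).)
The diagram associated to this matrix has two connected components: the simple roots {alpha_3, alpha_4, alpha_5} form a chain of 3 nodes with single edges (A_3), and {alpha_1, alpha_2} form a chain of 2 nodes with a double edge at one end; the terminal node there is the unique short simple root (B_2). A semisimple Lie algebra decomposes uniquely as the direct sum of simple ideals, one per connected component of its Dynkin diagram, so g ≅ A_3 ⊕ B_2 (dimension 15 + 10 = 25).

A_3 + B_2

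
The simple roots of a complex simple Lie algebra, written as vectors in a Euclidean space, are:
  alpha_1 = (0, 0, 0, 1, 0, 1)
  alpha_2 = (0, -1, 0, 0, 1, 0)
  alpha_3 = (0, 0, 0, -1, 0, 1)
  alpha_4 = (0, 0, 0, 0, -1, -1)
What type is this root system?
D_4 (so(8))

Compute the Cartan integers a_ij = 2(alpha_i, alpha_j)/(alpha_j, alpha_j); the resulting 4x4 Cartan matrix is
[[2, 0, 0, -1], [0, 2, 0, -1], [0, 0, 2, -1], [-1, -1, -1, 2]].
All simple roots have the same length, so the diagram is simply laced. The associated Dynkin diagram is a chain of 2 nodes with a fork of two nodes at one end (D_4), so the type is D_4 (the algebra so(8)).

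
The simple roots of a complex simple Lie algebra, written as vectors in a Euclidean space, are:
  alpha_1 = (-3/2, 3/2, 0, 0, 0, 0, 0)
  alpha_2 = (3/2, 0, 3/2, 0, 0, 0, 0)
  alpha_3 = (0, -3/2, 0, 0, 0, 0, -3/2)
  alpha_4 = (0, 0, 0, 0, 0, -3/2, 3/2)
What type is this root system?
Compute the Cartan integers a_ij = 2(alpha_i, alpha_j)/(alpha_j, alpha_j); the resulting 4x4 Cartan matrix is
[[2, -1, -1, 0], [-1, 2, 0, 0], [-1, 0, 2, -1], [0, 0, -1, 2]].
All simple roots have the same length, so the diagram is simply laced. The associated Dynkin diagram is a chain of 4 nodes with single edges (A_4), so the type is A_4 (the algebra sl(5)).

A4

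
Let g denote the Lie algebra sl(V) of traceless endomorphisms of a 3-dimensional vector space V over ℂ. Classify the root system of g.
This is sl(3), which has dimension 3^2 - 1 = 8 and rank 3 - 1 = 2 (a Cartan subalgebra is the diagonal traceless matrices). In the classification of classical Lie algebras, the special linear algebra sl(n+1) has type A_n; here n = 2, so the Dynkin diagram is a chain of 2 nodes with single edges (A_2). Hence the type is A_2.

A_2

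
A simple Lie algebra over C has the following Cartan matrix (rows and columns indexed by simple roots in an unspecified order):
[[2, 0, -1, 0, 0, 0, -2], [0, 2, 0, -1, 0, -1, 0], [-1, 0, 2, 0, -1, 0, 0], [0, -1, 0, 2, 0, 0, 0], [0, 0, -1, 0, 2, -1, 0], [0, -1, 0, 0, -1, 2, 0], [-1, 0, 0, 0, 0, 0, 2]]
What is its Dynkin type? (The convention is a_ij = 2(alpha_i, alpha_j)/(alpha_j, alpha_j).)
type B_7

The matrix has rank 7 with 2's on the diagonal. Reading the off-diagonal entries as Dynkin edges (a single edge where a_ij = a_ji = -1; a double or triple edge where a_ij * a_ji = 2 or 3), the diagram is a chain of 7 nodes with a double edge at one end; the terminal node there is the unique short simple root (B_7). One simple-root ordering that puts it in standard form is (alpha_4, alpha_2, alpha_6, alpha_5, alpha_3, alpha_1, alpha_7). So the algebra is type B_7, i.e. so(15).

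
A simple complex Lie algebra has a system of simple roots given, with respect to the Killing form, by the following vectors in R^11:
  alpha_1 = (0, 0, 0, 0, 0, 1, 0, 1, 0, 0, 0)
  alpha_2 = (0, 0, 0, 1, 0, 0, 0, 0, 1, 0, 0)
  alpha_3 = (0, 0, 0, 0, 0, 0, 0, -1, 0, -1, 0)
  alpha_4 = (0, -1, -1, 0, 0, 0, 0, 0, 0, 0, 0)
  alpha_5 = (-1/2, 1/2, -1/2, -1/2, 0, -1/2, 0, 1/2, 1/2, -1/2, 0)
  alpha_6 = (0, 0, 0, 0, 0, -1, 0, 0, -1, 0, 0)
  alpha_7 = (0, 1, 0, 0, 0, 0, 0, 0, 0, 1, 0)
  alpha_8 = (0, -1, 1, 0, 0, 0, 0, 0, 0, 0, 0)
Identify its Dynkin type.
Compute the Cartan integers a_ij = 2(alpha_i, alpha_j)/(alpha_j, alpha_j); the resulting 8x8 Cartan matrix is
[[2, 0, -1, 0, 0, -1, 0, 0], [0, 2, 0, 0, 0, -1, 0, 0], [-1, 0, 2, 0, 0, 0, -1, 0], [0, 0, 0, 2, 0, 0, -1, 0], [0, 0, 0, 0, 2, 0, 0, -1], [-1, -1, 0, 0, 0, 2, 0, 0], [0, 0, -1, -1, 0, 0, 2, -1], [0, 0, 0, 0, -1, 0, -1, 2]].
All simple roots have the same length, so the diagram is simply laced. The associated Dynkin diagram is a chain of 7 nodes with one extra node attached to the third node from one end (E_8), so the type is E_8.

E_8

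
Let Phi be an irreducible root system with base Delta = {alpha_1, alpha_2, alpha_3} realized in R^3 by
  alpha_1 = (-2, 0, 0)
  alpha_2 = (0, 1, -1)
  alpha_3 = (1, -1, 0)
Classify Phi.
Compute the Cartan integers a_ij = 2(alpha_i, alpha_j)/(alpha_j, alpha_j); the resulting 3x3 Cartan matrix is
[[2, 0, -2], [0, 2, -1], [-1, -1, 2]].
The roots have two lengths (squared-length ratio 2:1); the short ones are alpha_{2,3}. The associated Dynkin diagram is a chain of 3 nodes with a double edge at one end; the terminal node there is the unique long simple root (C_3), so the type is C_3 (the algebra sp(6)).

C_3 (sp(6))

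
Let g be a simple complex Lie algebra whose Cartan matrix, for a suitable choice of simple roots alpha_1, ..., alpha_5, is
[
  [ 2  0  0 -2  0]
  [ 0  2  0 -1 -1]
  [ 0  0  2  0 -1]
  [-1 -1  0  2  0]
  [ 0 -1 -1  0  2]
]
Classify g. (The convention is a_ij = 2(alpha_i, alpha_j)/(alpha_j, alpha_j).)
C_5

The matrix has rank 5 with 2's on the diagonal. Reading the off-diagonal entries as Dynkin edges (a single edge where a_ij = a_ji = -1; a double or triple edge where a_ij * a_ji = 2 or 3), the diagram is a chain of 5 nodes with a double edge at one end; the terminal node there is the unique long simple root (C_5). One simple-root ordering that puts it in standard form is (alpha_3, alpha_5, alpha_2, alpha_4, alpha_1). So the algebra is type C_5, i.e. sp(10).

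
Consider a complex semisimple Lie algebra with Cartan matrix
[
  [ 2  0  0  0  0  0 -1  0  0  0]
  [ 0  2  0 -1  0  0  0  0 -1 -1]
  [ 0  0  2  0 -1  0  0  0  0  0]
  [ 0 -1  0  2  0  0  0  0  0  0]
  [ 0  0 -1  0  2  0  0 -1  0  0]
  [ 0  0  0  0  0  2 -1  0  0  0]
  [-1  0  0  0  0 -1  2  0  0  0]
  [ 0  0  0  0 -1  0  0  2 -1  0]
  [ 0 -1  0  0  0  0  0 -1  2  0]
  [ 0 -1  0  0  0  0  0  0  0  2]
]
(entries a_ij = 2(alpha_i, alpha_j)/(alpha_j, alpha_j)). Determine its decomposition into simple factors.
The diagram associated to this matrix has two connected components: the simple roots {alpha_1, alpha_6, alpha_7} form a chain of 3 nodes with single edges (A_3), and {alpha_2, alpha_3, alpha_4, alpha_5, alpha_8, alpha_9, alpha_10} form a chain of 5 nodes with a fork of two nodes at one end (D_7). A semisimple Lie algebra decomposes uniquely as the direct sum of simple ideals, one per connected component of its Dynkin diagram, so g ≅ A_3 ⊕ D_7 (dimension 15 + 91 = 106).

type A_3 + type D_7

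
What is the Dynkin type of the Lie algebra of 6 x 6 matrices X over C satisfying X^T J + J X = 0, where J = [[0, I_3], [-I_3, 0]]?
C_3

This is sp(6), which has dimension 6(6+1)/2 = 21 and rank 6/2 = 3. In the classification of classical Lie algebras, the symplectic algebra sp(2n) has type C_n; here n = 3, so the Dynkin diagram is a chain of 3 nodes with a double edge at one end; the terminal node there is the unique long simple root (C_3). Hence the type is C_3.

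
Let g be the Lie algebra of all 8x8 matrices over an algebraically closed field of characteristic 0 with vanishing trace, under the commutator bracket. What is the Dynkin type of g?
A7

This is sl(8), which has dimension 8^2 - 1 = 63 and rank 8 - 1 = 7 (a Cartan subalgebra is the diagonal traceless matrices). In the classification of classical Lie algebras, the special linear algebra sl(n+1) has type A_n; here n = 7, so the Dynkin diagram is a chain of 7 nodes with single edges (A_7). Hence the type is A_7.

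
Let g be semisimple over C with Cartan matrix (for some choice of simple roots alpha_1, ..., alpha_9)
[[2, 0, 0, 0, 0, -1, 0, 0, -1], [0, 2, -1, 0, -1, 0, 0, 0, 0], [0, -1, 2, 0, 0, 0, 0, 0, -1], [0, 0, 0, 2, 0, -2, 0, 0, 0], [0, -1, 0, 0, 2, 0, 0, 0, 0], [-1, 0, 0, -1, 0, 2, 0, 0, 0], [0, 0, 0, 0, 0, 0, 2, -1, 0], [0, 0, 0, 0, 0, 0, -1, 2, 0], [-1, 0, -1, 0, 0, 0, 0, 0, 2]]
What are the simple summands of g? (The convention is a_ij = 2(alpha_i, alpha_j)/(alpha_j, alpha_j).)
type A_2 ⊕ type C_7

The diagram associated to this matrix has two connected components: the simple roots {alpha_7, alpha_8} form a chain of 2 nodes with single edges (A_2), and {alpha_1, alpha_2, alpha_3, alpha_4, alpha_5, alpha_6, alpha_9} form a chain of 7 nodes with a double edge at one end; the terminal node there is the unique long simple root (C_7). A semisimple Lie algebra decomposes uniquely as the direct sum of simple ideals, one per connected component of its Dynkin diagram, so g ≅ A_2 ⊕ C_7 (dimension 8 + 105 = 113).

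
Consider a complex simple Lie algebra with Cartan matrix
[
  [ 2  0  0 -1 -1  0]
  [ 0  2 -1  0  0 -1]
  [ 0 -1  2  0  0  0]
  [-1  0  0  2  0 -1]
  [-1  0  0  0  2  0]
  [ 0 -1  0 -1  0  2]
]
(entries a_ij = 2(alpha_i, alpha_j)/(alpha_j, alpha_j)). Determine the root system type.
A_6 (sl(7))

The matrix has rank 6 with 2's on the diagonal. Reading the off-diagonal entries as Dynkin edges (a single edge where a_ij = a_ji = -1; a double or triple edge where a_ij * a_ji = 2 or 3), the diagram is a chain of 6 nodes with single edges (A_6). One simple-root ordering that puts it in standard form is (alpha_5, alpha_1, alpha_4, alpha_6, alpha_2, alpha_3). So the algebra is type A_6, i.e. sl(7).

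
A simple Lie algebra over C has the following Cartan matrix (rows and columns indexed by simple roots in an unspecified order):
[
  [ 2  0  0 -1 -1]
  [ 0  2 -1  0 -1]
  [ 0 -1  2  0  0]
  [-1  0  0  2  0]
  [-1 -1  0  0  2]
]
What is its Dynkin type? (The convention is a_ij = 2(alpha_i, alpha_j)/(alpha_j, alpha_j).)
type A_5

The matrix has rank 5 with 2's on the diagonal. Reading the off-diagonal entries as Dynkin edges (a single edge where a_ij = a_ji = -1; a double or triple edge where a_ij * a_ji = 2 or 3), the diagram is a chain of 5 nodes with single edges (A_5). One simple-root ordering that puts it in standard form is (alpha_4, alpha_1, alpha_5, alpha_2, alpha_3). So the algebra is type A_5, i.e. sl(6).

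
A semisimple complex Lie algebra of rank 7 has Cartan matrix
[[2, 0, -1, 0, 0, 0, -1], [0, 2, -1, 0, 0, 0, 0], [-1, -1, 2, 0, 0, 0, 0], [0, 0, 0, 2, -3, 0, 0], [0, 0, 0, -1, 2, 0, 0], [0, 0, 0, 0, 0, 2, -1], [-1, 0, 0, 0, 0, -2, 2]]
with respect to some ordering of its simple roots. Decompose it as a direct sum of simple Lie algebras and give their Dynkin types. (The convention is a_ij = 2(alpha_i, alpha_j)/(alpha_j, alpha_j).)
The diagram associated to this matrix has two connected components: the simple roots {alpha_1, alpha_2, alpha_3, alpha_6, alpha_7} form a chain of 5 nodes with a double edge at one end; the terminal node there is the unique short simple root (B_5), and {alpha_4, alpha_5} form two nodes joined by a triple edge (G_2). A semisimple Lie algebra decomposes uniquely as the direct sum of simple ideals, one per connected component of its Dynkin diagram, so g ≅ B_5 ⊕ G_2 (dimension 55 + 14 = 69).

B5 + G2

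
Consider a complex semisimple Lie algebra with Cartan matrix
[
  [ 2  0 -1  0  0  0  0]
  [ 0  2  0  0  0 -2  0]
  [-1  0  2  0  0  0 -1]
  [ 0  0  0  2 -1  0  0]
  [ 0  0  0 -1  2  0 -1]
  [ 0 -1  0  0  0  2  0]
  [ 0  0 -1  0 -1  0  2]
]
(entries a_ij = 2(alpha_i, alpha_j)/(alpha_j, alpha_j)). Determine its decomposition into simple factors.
The diagram associated to this matrix has two connected components: the simple roots {alpha_1, alpha_3, alpha_4, alpha_5, alpha_7} form a chain of 5 nodes with single edges (A_5), and {alpha_2, alpha_6} form a chain of 2 nodes with a double edge at one end; the terminal node there is the unique short simple root (B_2). A semisimple Lie algebra decomposes uniquely as the direct sum of simple ideals, one per connected component of its Dynkin diagram, so g ≅ A_5 ⊕ B_2 (dimension 35 + 10 = 45).

A_5 ⊕ B_2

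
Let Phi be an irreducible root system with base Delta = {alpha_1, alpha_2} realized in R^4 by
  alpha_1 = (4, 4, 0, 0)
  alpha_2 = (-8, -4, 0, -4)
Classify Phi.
G_2

Compute the Cartan integers a_ij = 2(alpha_i, alpha_j)/(alpha_j, alpha_j); the resulting 2x2 Cartan matrix is
[[2, -1], [-3, 2]].
The roots have two lengths (squared-length ratio 3:1); the short ones are alpha_{1}. The associated Dynkin diagram is two nodes joined by a triple edge (G_2), so the type is G_2.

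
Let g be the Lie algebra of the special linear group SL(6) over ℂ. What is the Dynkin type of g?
type A_5

This is sl(6), which has dimension 6^2 - 1 = 35 and rank 6 - 1 = 5 (a Cartan subalgebra is the diagonal traceless matrices). In the classification of classical Lie algebras, the special linear algebra sl(n+1) has type A_n; here n = 5, so the Dynkin diagram is a chain of 5 nodes with single edges (A_5). Hence the type is A_5.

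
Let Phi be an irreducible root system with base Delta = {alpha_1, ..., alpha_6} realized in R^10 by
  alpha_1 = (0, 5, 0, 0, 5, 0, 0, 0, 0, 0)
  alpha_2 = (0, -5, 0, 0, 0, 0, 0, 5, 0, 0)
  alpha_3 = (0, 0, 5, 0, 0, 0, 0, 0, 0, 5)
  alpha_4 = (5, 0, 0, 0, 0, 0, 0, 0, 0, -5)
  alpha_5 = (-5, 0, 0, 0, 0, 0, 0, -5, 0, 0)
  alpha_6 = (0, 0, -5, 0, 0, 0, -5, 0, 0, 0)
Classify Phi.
type A_6

Compute the Cartan integers a_ij = 2(alpha_i, alpha_j)/(alpha_j, alpha_j); the resulting 6x6 Cartan matrix is
[[2, -1, 0, 0, 0, 0], [-1, 2, 0, 0, -1, 0], [0, 0, 2, -1, 0, -1], [0, 0, -1, 2, -1, 0], [0, -1, 0, -1, 2, 0], [0, 0, -1, 0, 0, 2]].
All simple roots have the same length, so the diagram is simply laced. The associated Dynkin diagram is a chain of 6 nodes with single edges (A_6), so the type is A_6 (the algebra sl(7)).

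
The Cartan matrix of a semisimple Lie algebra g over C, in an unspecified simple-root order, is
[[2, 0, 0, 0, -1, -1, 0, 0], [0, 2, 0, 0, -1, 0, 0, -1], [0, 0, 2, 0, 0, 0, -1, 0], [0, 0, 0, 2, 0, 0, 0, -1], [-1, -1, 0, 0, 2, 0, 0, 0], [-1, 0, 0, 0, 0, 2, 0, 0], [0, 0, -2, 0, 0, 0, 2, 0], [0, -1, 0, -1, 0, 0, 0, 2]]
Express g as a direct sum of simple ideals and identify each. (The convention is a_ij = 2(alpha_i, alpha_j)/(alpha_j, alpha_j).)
The diagram associated to this matrix has two connected components: the simple roots {alpha_1, alpha_2, alpha_4, alpha_5, alpha_6, alpha_8} form a chain of 6 nodes with single edges (A_6), and {alpha_3, alpha_7} form a chain of 2 nodes with a double edge at one end; the terminal node there is the unique short simple root (B_2). A semisimple Lie algebra decomposes uniquely as the direct sum of simple ideals, one per connected component of its Dynkin diagram, so g ≅ A_6 ⊕ B_2 (dimension 48 + 10 = 58).

A_6 (sl(7)) ⊕ B_2 (so(5))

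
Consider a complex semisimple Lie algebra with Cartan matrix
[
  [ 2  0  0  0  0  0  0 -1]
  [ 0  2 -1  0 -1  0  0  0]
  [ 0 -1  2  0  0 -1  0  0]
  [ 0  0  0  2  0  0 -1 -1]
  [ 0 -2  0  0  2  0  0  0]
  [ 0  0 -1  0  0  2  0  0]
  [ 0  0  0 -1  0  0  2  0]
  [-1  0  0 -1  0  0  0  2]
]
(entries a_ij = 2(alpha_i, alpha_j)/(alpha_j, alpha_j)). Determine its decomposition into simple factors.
The diagram associated to this matrix has two connected components: the simple roots {alpha_1, alpha_4, alpha_7, alpha_8} form a chain of 4 nodes with single edges (A_4), and {alpha_2, alpha_3, alpha_5, alpha_6} form a chain of 4 nodes with a double edge at one end; the terminal node there is the unique long simple root (C_4). A semisimple Lie algebra decomposes uniquely as the direct sum of simple ideals, one per connected component of its Dynkin diagram, so g ≅ A_4 ⊕ C_4 (dimension 24 + 36 = 60).

A4 ⊕ C4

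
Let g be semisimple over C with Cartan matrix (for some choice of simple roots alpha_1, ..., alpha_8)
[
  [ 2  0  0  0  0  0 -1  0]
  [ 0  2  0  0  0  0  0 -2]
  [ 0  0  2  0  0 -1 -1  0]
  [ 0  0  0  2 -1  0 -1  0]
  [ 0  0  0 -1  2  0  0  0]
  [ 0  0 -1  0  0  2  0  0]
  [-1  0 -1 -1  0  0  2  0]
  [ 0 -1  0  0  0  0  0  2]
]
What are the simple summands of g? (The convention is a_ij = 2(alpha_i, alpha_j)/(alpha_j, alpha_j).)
The diagram associated to this matrix has two connected components: the simple roots {alpha_2, alpha_8} form a chain of 2 nodes with a double edge at one end; the terminal node there is the unique short simple root (B_2), and {alpha_1, alpha_3, alpha_4, alpha_5, alpha_6, alpha_7} form a chain of 5 nodes with one extra node attached to the third node from one end (E_6). A semisimple Lie algebra decomposes uniquely as the direct sum of simple ideals, one per connected component of its Dynkin diagram, so g ≅ B_2 ⊕ E_6 (dimension 10 + 78 = 88).

B2 ⊕ E6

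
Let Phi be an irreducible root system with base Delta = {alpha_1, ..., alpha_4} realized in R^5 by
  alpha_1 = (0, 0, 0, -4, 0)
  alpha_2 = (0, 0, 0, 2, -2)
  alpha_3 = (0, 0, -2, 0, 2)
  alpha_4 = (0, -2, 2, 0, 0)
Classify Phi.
type C_4

Compute the Cartan integers a_ij = 2(alpha_i, alpha_j)/(alpha_j, alpha_j); the resulting 4x4 Cartan matrix is
[[2, -2, 0, 0], [-1, 2, -1, 0], [0, -1, 2, -1], [0, 0, -1, 2]].
The roots have two lengths (squared-length ratio 2:1); the short ones are alpha_{2,3,4}. The associated Dynkin diagram is a chain of 4 nodes with a double edge at one end; the terminal node there is the unique long simple root (C_4), so the type is C_4 (the algebra sp(8)).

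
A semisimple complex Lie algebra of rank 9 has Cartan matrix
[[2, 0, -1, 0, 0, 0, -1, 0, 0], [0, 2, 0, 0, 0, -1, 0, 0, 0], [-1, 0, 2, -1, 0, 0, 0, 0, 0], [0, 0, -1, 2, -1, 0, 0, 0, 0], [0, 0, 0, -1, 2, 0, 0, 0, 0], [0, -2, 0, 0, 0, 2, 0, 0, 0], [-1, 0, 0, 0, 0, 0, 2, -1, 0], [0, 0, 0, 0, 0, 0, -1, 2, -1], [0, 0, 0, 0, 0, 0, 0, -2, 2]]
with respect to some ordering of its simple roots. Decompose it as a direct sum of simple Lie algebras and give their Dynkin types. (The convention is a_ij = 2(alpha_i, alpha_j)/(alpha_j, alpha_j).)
The diagram associated to this matrix has two connected components: the simple roots {alpha_2, alpha_6} form a chain of 2 nodes with a double edge at one end; the terminal node there is the unique short simple root (B_2), and {alpha_1, alpha_3, alpha_4, alpha_5, alpha_7, alpha_8, alpha_9} form a chain of 7 nodes with a double edge at one end; the terminal node there is the unique long simple root (C_7). A semisimple Lie algebra decomposes uniquely as the direct sum of simple ideals, one per connected component of its Dynkin diagram, so g ≅ B_2 ⊕ C_7 (dimension 10 + 105 = 115).

type B_2 ⊕ type C_7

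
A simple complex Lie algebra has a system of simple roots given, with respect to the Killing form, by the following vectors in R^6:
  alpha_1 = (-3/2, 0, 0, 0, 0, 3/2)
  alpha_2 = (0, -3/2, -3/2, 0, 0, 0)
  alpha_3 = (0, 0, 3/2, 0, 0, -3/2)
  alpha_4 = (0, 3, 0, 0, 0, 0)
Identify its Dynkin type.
Compute the Cartan integers a_ij = 2(alpha_i, alpha_j)/(alpha_j, alpha_j); the resulting 4x4 Cartan matrix is
[[2, 0, -1, 0], [0, 2, -1, -1], [-1, -1, 2, 0], [0, -2, 0, 2]].
The roots have two lengths (squared-length ratio 2:1); the short ones are alpha_{1,2,3}. The associated Dynkin diagram is a chain of 4 nodes with a double edge at one end; the terminal node there is the unique long simple root (C_4), so the type is C_4 (the algebra sp(8)).

C4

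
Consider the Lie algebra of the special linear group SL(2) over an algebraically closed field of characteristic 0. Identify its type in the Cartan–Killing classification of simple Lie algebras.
This is sl(2), which has dimension 2^2 - 1 = 3 and rank 2 - 1 = 1 (a Cartan subalgebra is the diagonal traceless matrices). In the classification of classical Lie algebras, the special linear algebra sl(n+1) has type A_n; here n = 1, so the Dynkin diagram is a chain of 1 nodes with single edges (A_1). Hence the type is A_1.

A1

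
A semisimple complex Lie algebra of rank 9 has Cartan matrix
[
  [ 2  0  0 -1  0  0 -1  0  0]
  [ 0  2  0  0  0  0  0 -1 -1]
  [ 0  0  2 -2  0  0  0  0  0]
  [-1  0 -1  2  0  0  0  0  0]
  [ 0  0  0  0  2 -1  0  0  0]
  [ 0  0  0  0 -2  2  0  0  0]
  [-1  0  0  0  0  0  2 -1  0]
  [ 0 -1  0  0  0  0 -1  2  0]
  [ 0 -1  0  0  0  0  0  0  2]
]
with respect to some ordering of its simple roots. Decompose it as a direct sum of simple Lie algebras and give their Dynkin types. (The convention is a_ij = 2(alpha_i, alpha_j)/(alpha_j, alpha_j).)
The diagram associated to this matrix has two connected components: the simple roots {alpha_5, alpha_6} form a chain of 2 nodes with a double edge at one end; the terminal node there is the unique short simple root (B_2), and {alpha_1, alpha_2, alpha_3, alpha_4, alpha_7, alpha_8, alpha_9} form a chain of 7 nodes with a double edge at one end; the terminal node there is the unique long simple root (C_7). A semisimple Lie algebra decomposes uniquely as the direct sum of simple ideals, one per connected component of its Dynkin diagram, so g ≅ B_2 ⊕ C_7 (dimension 10 + 105 = 115).

type B_2 + type C_7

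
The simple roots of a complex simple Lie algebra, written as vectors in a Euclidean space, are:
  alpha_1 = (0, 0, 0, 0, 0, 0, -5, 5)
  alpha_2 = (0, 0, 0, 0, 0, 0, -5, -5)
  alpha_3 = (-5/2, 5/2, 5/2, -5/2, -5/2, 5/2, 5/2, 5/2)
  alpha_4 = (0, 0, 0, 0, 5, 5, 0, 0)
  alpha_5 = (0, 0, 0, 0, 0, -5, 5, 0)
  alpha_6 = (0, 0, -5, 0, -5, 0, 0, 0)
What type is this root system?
E_6

Compute the Cartan integers a_ij = 2(alpha_i, alpha_j)/(alpha_j, alpha_j); the resulting 6x6 Cartan matrix is
[[2, 0, 0, 0, -1, 0], [0, 2, -1, 0, -1, 0], [0, -1, 2, 0, 0, 0], [0, 0, 0, 2, -1, -1], [-1, -1, 0, -1, 2, 0], [0, 0, 0, -1, 0, 2]].
All simple roots have the same length, so the diagram is simply laced. The associated Dynkin diagram is a chain of 5 nodes with one extra node attached to the third node from one end (E_6), so the type is E_6.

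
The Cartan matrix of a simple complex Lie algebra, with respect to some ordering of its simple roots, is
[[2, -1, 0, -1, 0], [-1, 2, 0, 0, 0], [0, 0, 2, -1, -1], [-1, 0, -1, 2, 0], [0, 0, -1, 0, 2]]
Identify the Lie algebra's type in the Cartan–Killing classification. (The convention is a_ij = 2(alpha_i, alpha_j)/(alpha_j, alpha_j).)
A5

The matrix has rank 5 with 2's on the diagonal. Reading the off-diagonal entries as Dynkin edges (a single edge where a_ij = a_ji = -1; a double or triple edge where a_ij * a_ji = 2 or 3), the diagram is a chain of 5 nodes with single edges (A_5). One simple-root ordering that puts it in standard form is (alpha_5, alpha_3, alpha_4, alpha_1, alpha_2). So the algebra is type A_5, i.e. sl(6).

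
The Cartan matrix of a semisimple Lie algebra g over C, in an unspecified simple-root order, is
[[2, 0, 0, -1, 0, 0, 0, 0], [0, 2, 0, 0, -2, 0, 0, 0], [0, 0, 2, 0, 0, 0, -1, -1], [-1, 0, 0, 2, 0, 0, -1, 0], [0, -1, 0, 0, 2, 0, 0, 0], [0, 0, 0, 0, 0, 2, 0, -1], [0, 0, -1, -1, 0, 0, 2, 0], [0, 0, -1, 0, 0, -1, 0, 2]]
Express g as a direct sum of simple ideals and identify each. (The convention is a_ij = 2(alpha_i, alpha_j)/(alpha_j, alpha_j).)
The diagram associated to this matrix has two connected components: the simple roots {alpha_1, alpha_3, alpha_4, alpha_6, alpha_7, alpha_8} form a chain of 6 nodes with single edges (A_6), and {alpha_2, alpha_5} form a chain of 2 nodes with a double edge at one end; the terminal node there is the unique short simple root (B_2). A semisimple Lie algebra decomposes uniquely as the direct sum of simple ideals, one per connected component of its Dynkin diagram, so g ≅ A_6 ⊕ B_2 (dimension 48 + 10 = 58).

A_6 + B_2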